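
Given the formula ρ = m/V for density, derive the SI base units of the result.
Units of each symbol in ρ = m/V:
  m (mass): kg
  V (volume): m³  → in the denominator, contributes 1/m³

Multiplying the contributions: [kg] · [1/m³]
Adding exponents of each base unit: kg: 1, m: -3
SI base units of density: kg/m³

Answer: kg/m³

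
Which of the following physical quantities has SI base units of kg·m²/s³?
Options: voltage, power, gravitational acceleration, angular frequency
Checking the SI base units of each option:
  voltage (V = IR): kg·m²/(s³·A)  ✗
  power (P = W/t): kg·m²/s³  ✓ matches
  gravitational acceleration (g = GM/r²): m/s²  ✗
  angular frequency (ω = 2πf): 1/s  ✗

Only power has units kg·m²/s³.

Answer: power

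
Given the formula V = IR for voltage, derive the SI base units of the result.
Units of each symbol in V = IR:
  I (current): A
  R (resistance, in ohms): kg·m²/(s³·A²)

Multiplying the contributions: [A] · [kg·m²/(s³·A²)]
Adding exponents of each base unit: kg: 1, m: 2, s: -3, A: -1
SI base units of voltage: kg·m²/(s³·A)

Answer: kg·m²/(s³·A)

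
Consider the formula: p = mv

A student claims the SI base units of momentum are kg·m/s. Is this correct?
Units of each symbol in p = mv:
  m (mass): kg
  v (velocity): m/s

Multiplying the contributions: [kg] · [m/s]
Adding exponents of each base unit: kg: 1, m: 1, s: -1
SI base units of momentum: kg·m/s

The claimed units kg·m/s match the derived units, so the claim is correct.

Answer: Yes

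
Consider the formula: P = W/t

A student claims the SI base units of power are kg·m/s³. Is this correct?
Units of each symbol in P = W/t:
  W (work): kg·m²/s²
  t (time): s  → in the denominator, contributes 1/s

Multiplying the contributions: [kg·m²/s²] · [1/s]
Adding exponents of each base unit: kg: 1, m: 2, s: -3
SI base units of power: kg·m²/s³

The claimed units kg·m/s³ (exponents kg: 1, m: 1, s: -3) do not match the derived units kg·m²/s³ (exponents kg: 1, m: 2, s: -3), so the claim is incorrect.

Answer: No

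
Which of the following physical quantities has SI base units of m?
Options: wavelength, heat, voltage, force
Checking the SI base units of each option:
  wavelength (λ = v/f): m  ✓ matches
  heat (Q = mcΔT): kg·m²/s²  ✗
  voltage (V = IR): kg·m²/(s³·A)  ✗
  force (F = ma): kg·m/s²  ✗

Only wavelength has units m.

Answer: wavelength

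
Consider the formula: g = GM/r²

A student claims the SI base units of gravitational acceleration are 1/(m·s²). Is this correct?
Units of each symbol in g = GM/r²:
  G (gravitational constant): m³/(kg·s²)
  M (mass): kg
  r (distance): m  → to the power 2 in the denominator, contributes 1/m²

Multiplying the contributions: [m³/(kg·s²)] · [kg] · [1/m²]
Adding exponents of each base unit: m: 1, s: -2
SI base units of gravitational acceleration: m/s²

The claimed units 1/(m·s²) (exponents m: -1, s: -2) do not match the derived units m/s² (exponents m: 1, s: -2), so the claim is incorrect.

Answer: No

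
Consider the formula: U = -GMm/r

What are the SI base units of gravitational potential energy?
Units of each symbol in U = -GMm/r:
  G (gravitational constant): m³/(kg·s²)
  M (mass): kg
  m (mass): kg
  r (distance): m  → in the denominator, contributes 1/m
  The minus sign does not affect the units.

Multiplying the contributions: [m³/(kg·s²)] · [kg] · [kg] · [1/m]
Adding exponents of each base unit: kg: 1, m: 2, s: -2
SI base units of gravitational potential energy: kg·m²/s²

Answer: kg·m²/s²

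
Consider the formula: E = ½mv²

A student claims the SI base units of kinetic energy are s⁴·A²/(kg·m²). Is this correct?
Units of each symbol in E = ½mv²:
  m (mass): kg
  v (speed): m/s  → to the power 2, contributes m²/s²
  The factor ½ is dimensionless.

Multiplying the contributions: [kg] · [m²/s²]
Adding exponents of each base unit: kg: 1, m: 2, s: -2
SI base units of kinetic energy: kg·m²/s²

The claimed units s⁴·A²/(kg·m²) (exponents kg: -1, m: -2, s: 4, A: 2) do not match the derived units kg·m²/s² (exponents kg: 1, m: 2, s: -2), so the claim is incorrect.

Answer: No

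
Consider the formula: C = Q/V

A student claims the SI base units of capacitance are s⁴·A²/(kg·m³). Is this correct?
Units of each symbol in C = Q/V:
  Q (charge, in coulombs): s·A
  V (voltage, in volts): kg·m²/(s³·A)  → in the denominator, contributes s³·A/(kg·m²)

Multiplying the contributions: [s·A] · [s³·A/(kg·m²)]
Adding exponents of each base unit: kg: -1, m: -2, s: 4, A: 2
SI base units of capacitance: s⁴·A²/(kg·m²)

The claimed units s⁴·A²/(kg·m³) (exponents kg: -1, m: -3, s: 4, A: 2) do not match the derived units s⁴·A²/(kg·m²) (exponents kg: -1, m: -2, s: 4, A: 2), so the claim is incorrect.

Answer: No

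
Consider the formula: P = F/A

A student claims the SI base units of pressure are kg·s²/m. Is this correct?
Units of each symbol in P = F/A:
  F (force): kg·m/s²
  A (area): m²  → in the denominator, contributes 1/m²

Multiplying the contributions: [kg·m/s²] · [1/m²]
Adding exponents of each base unit: kg: 1, m: -1, s: -2
SI base units of pressure: kg/(m·s²)

The claimed units kg·s²/m (exponents kg: 1, m: -1, s: 2) do not match the derived units kg/(m·s²) (exponents kg: 1, m: -1, s: -2), so the claim is incorrect.

Answer: No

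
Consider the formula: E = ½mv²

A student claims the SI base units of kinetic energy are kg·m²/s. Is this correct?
Units of each symbol in E = ½mv²:
  m (mass): kg
  v (speed): m/s  → to the power 2, contributes m²/s²
  The factor ½ is dimensionless.

Multiplying the contributions: [kg] · [m²/s²]
Adding exponents of each base unit: kg: 1, m: 2, s: -2
SI base units of kinetic energy: kg·m²/s²

The claimed units kg·m²/s (exponents kg: 1, m: 2, s: -1) do not match the derived units kg·m²/s² (exponents kg: 1, m: 2, s: -2), so the claim is incorrect.

Answer: No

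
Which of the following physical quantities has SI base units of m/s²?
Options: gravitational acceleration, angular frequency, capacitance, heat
Checking the SI base units of each option:
  gravitational acceleration (g = GM/r²): m/s²  ✓ matches
  angular frequency (ω = 2πf): 1/s  ✗
  capacitance (C = Q/V): s⁴·A²/(kg·m²)  ✗
  heat (Q = mcΔT): kg·m²/s²  ✗

Only gravitational acceleration has units m/s².

Answer: gravitational acceleration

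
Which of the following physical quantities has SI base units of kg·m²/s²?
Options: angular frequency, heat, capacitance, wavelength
Checking the SI base units of each option:
  angular frequency (ω = 2πf): 1/s  ✗
  heat (Q = mcΔT): kg·m²/s²  ✓ matches
  capacitance (C = Q/V): s⁴·A²/(kg·m²)  ✗
  wavelength (λ = v/f): m  ✗

Only heat has units kg·m²/s².

Answer: heat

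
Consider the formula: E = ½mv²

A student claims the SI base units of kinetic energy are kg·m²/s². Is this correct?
Units of each symbol in E = ½mv²:
  m (mass): kg
  v (speed): m/s  → to the power 2, contributes m²/s²
  The factor ½ is dimensionless.

Multiplying the contributions: [kg] · [m²/s²]
Adding exponents of each base unit: kg: 1, m: 2, s: -2
SI base units of kinetic energy: kg·m²/s²

The claimed units kg·m²/s² match the derived units, so the claim is correct.

Answer: Yes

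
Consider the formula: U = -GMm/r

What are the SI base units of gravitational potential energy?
Units of each symbol in U = -GMm/r:
  G (gravitational constant): m³/(kg·s²)
  M (mass): kg
  m (mass): kg
  r (distance): m  → in the denominator, contributes 1/m
  The minus sign does not affect the units.

Multiplying the contributions: [m³/(kg·s²)] · [kg] · [kg] · [1/m]
Adding exponents of each base unit: kg: 1, m: 2, s: -2
SI base units of gravitational potential energy: kg·m²/s²

Answer: kg·m²/s²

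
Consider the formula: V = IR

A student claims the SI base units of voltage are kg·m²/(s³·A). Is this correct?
Units of each symbol in V = IR:
  I (current): A
  R (resistance, in ohms): kg·m²/(s³·A²)

Multiplying the contributions: [A] · [kg·m²/(s³·A²)]
Adding exponents of each base unit: kg: 1, m: 2, s: -3, A: -1
SI base units of voltage: kg·m²/(s³·A)

The claimed units kg·m²/(s³·A) match the derived units, so the claim is correct.

Answer: Yes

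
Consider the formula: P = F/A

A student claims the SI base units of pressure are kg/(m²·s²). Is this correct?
Units of each symbol in P = F/A:
  F (force): kg·m/s²
  A (area): m²  → in the denominator, contributes 1/m²

Multiplying the contributions: [kg·m/s²] · [1/m²]
Adding exponents of each base unit: kg: 1, m: -1, s: -2
SI base units of pressure: kg/(m·s²)

The claimed units kg/(m²·s²) (exponents kg: 1, m: -2, s: -2) do not match the derived units kg/(m·s²) (exponents kg: 1, m: -1, s: -2), so the claim is incorrect.

Answer: No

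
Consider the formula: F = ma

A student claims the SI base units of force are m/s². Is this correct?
Units of each symbol in F = ma:
  m (mass): kg
  a (acceleration): m/s²

Multiplying the contributions: [kg] · [m/s²]
Adding exponents of each base unit: kg: 1, m: 1, s: -2
SI base units of force: kg·m/s²

The claimed units m/s² (exponents m: 1, s: -2) do not match the derived units kg·m/s² (exponents kg: 1, m: 1, s: -2), so the claim is incorrect.

Answer: No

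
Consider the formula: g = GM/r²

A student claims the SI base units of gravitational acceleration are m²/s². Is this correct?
Units of each symbol in g = GM/r²:
  G (gravitational constant): m³/(kg·s²)
  M (mass): kg
  r (distance): m  → to the power 2 in the denominator, contributes 1/m²

Multiplying the contributions: [m³/(kg·s²)] · [kg] · [1/m²]
Adding exponents of each base unit: m: 1, s: -2
SI base units of gravitational acceleration: m/s²

The claimed units m²/s² (exponents m: 2, s: -2) do not match the derived units m/s² (exponents m: 1, s: -2), so the claim is incorrect.

Answer: No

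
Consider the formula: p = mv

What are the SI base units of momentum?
Units of each symbol in p = mv:
  m (mass): kg
  v (velocity): m/s

Multiplying the contributions: [kg] · [m/s]
Adding exponents of each base unit: kg: 1, m: 1, s: -1
SI base units of momentum: kg·m/s

Answer: kg·m/s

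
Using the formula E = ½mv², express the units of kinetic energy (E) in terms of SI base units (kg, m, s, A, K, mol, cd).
Units of each symbol in E = ½mv²:
  m (mass): kg
  v (speed): m/s  → to the power 2, contributes m²/s²
  The factor ½ is dimensionless.

Multiplying the contributions: [kg] · [m²/s²]
Adding exponents of each base unit: kg: 1, m: 2, s: -2
SI base units of kinetic energy: kg·m²/s²

Answer: kg·m²/s²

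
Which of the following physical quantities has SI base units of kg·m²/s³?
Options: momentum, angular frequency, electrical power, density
Checking the SI base units of each option:
  momentum (p = mv): kg·m/s  ✗
  angular frequency (ω = 2πf): 1/s  ✗
  electrical power (P = IV): kg·m²/s³  ✓ matches
  density (ρ = m/V): kg/m³  ✗

Only electrical power has units kg·m²/s³.

Answer: electrical power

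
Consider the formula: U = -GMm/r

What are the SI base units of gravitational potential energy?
Units of each symbol in U = -GMm/r:
  G (gravitational constant): m³/(kg·s²)
  M (mass): kg
  m (mass): kg
  r (distance): m  → in the denominator, contributes 1/m
  The minus sign does not affect the units.

Multiplying the contributions: [m³/(kg·s²)] · [kg] · [kg] · [1/m]
Adding exponents of each base unit: kg: 1, m: 2, s: -2
SI base units of gravitational potential energy: kg·m²/s²

Answer: kg·m²/s²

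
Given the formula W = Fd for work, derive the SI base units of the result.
Units of each symbol in W = Fd:
  F (force): kg·m/s²
  d (displacement): m

Multiplying the contributions: [kg·m/s²] · [m]
Adding exponents of each base unit: kg: 1, m: 2, s: -2
SI base units of work: kg·m²/s²

Answer: kg·m²/s²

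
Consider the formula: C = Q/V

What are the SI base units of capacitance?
Units of each symbol in C = Q/V:
  Q (charge, in coulombs): s·A
  V (voltage, in volts): kg·m²/(s³·A)  → in the denominator, contributes s³·A/(kg·m²)

Multiplying the contributions: [s·A] · [s³·A/(kg·m²)]
Adding exponents of each base unit: kg: -1, m: -2, s: 4, A: 2
SI base units of capacitance: s⁴·A²/(kg·m²)

Answer: s⁴·A²/(kg·m²)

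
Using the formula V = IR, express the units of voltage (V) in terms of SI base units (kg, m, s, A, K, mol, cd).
Units of each symbol in V = IR:
  I (current): A
  R (resistance, in ohms): kg·m²/(s³·A²)

Multiplying the contributions: [A] · [kg·m²/(s³·A²)]
Adding exponents of each base unit: kg: 1, m: 2, s: -3, A: -1
SI base units of voltage: kg·m²/(s³·A)

Answer: kg·m²/(s³·A)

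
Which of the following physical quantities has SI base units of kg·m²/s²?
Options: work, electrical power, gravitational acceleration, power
Checking the SI base units of each option:
  work (W = Fd): kg·m²/s²  ✓ matches
  electrical power (P = IV): kg·m²/s³  ✗
  gravitational acceleration (g = GM/r²): m/s²  ✗
  power (P = W/t): kg·m²/s³  ✗

Only work has units kg·m²/s².

Answer: work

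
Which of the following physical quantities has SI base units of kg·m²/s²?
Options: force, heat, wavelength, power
Checking the SI base units of each option:
  force (F = ma): kg·m/s²  ✗
  heat (Q = mcΔT): kg·m²/s²  ✓ matches
  wavelength (λ = v/f): m  ✗
  power (P = W/t): kg·m²/s³  ✗

Only heat has units kg·m²/s².

Answer: heat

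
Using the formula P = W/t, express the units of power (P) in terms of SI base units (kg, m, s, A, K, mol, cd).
Units of each symbol in P = W/t:
  W (work): kg·m²/s²
  t (time): s  → in the denominator, contributes 1/s

Multiplying the contributions: [kg·m²/s²] · [1/s]
Adding exponents of each base unit: kg: 1, m: 2, s: -3
SI base units of power: kg·m²/s³

Answer: kg·m²/s³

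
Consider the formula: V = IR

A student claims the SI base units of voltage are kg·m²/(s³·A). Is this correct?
Units of each symbol in V = IR:
  I (current): A
  R (resistance, in ohms): kg·m²/(s³·A²)

Multiplying the contributions: [A] · [kg·m²/(s³·A²)]
Adding exponents of each base unit: kg: 1, m: 2, s: -3, A: -1
SI base units of voltage: kg·m²/(s³·A)

The claimed units kg·m²/(s³·A) match the derived units, so the claim is correct.

Answer: Yes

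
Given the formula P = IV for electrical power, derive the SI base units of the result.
Units of each symbol in P = IV:
  I (current): A
  V (voltage, in volts): kg·m²/(s³·A)

Multiplying the contributions: [A] · [kg·m²/(s³·A)]
Adding exponents of each base unit: kg: 1, m: 2, s: -3
SI base units of electrical power: kg·m²/s³

Answer: kg·m²/s³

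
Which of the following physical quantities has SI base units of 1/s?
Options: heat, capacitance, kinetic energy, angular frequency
Checking the SI base units of each option:
  heat (Q = mcΔT): kg·m²/s²  ✗
  capacitance (C = Q/V): s⁴·A²/(kg·m²)  ✗
  kinetic energy (E = ½mv²): kg·m²/s²  ✗
  angular frequency (ω = 2πf): 1/s  ✓ matches

Only angular frequency has units 1/s.

Answer: angular frequency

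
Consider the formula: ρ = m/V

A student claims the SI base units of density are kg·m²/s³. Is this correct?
Units of each symbol in ρ = m/V:
  m (mass): kg
  V (volume): m³  → in the denominator, contributes 1/m³

Multiplying the contributions: [kg] · [1/m³]
Adding exponents of each base unit: kg: 1, m: -3
SI base units of density: kg/m³

The claimed units kg·m²/s³ (exponents kg: 1, m: 2, s: -3) do not match the derived units kg/m³ (exponents kg: 1, m: -3), so the claim is incorrect.

Answer: No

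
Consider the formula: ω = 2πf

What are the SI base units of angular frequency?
Units of each symbol in ω = 2πf:
  f (frequency): 1/s
  The factor 2π is dimensionless.

Multiplying the contributions: [1/s]
Adding exponents of each base unit: s: -1
SI base units of angular frequency: 1/s

Answer: 1/s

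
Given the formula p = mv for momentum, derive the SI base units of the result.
Units of each symbol in p = mv:
  m (mass): kg
  v (velocity): m/s

Multiplying the contributions: [kg] · [m/s]
Adding exponents of each base unit: kg: 1, m: 1, s: -1
SI base units of momentum: kg·m/s

Answer: kg·m/s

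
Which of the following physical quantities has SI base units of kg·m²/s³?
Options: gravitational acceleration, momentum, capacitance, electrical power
Checking the SI base units of each option:
  gravitational acceleration (g = GM/r²): m/s²  ✗
  momentum (p = mv): kg·m/s  ✗
  capacitance (C = Q/V): s⁴·A²/(kg·m²)  ✗
  electrical power (P = IV): kg·m²/s³  ✓ matches

Only electrical power has units kg·m²/s³.

Answer: electrical power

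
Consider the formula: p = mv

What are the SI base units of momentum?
Units of each symbol in p = mv:
  m (mass): kg
  v (velocity): m/s

Multiplying the contributions: [kg] · [m/s]
Adding exponents of each base unit: kg: 1, m: 1, s: -1
SI base units of momentum: kg·m/s

Answer: kg·m/s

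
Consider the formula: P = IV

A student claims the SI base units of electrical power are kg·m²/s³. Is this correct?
Units of each symbol in P = IV:
  I (current): A
  V (voltage, in volts): kg·m²/(s³·A)

Multiplying the contributions: [A] · [kg·m²/(s³·A)]
Adding exponents of each base unit: kg: 1, m: 2, s: -3
SI base units of electrical power: kg·m²/s³

The claimed units kg·m²/s³ match the derived units, so the claim is correct.

Answer: Yes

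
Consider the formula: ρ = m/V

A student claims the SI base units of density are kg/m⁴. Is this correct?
Units of each symbol in ρ = m/V:
  m (mass): kg
  V (volume): m³  → in the denominator, contributes 1/m³

Multiplying the contributions: [kg] · [1/m³]
Adding exponents of each base unit: kg: 1, m: -3
SI base units of density: kg/m³

The claimed units kg/m⁴ (exponents kg: 1, m: -4) do not match the derived units kg/m³ (exponents kg: 1, m: -3), so the claim is incorrect.

Answer: No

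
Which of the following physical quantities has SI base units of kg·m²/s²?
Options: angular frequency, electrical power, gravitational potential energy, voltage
Checking the SI base units of each option:
  angular frequency (ω = 2πf): 1/s  ✗
  electrical power (P = IV): kg·m²/s³  ✗
  gravitational potential energy (U = -GMm/r): kg·m²/s²  ✓ matches
  voltage (V = IR): kg·m²/(s³·A)  ✗

Only gravitational potential energy has units kg·m²/s².

Answer: gravitational potential energy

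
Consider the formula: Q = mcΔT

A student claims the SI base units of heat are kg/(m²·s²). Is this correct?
Units of each symbol in Q = mcΔT:
  m (mass): kg
  c (specific heat capacity, in J/(kg·K)): m²/(s²·K)
  ΔT (temperature change): K

Multiplying the contributions: [kg] · [m²/(s²·K)] · [K]
Adding exponents of each base unit: kg: 1, m: 2, s: -2
SI base units of heat: kg·m²/s²

The claimed units kg/(m²·s²) (exponents kg: 1, m: -2, s: -2) do not match the derived units kg·m²/s² (exponents kg: 1, m: 2, s: -2), so the claim is incorrect.

Answer: No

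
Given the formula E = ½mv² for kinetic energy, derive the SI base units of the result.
Units of each symbol in E = ½mv²:
  m (mass): kg
  v (speed): m/s  → to the power 2, contributes m²/s²
  The factor ½ is dimensionless.

Multiplying the contributions: [kg] · [m²/s²]
Adding exponents of each base unit: kg: 1, m: 2, s: -2
SI base units of kinetic energy: kg·m²/s²

Answer: kg·m²/s²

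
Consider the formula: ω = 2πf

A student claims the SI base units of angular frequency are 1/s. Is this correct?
Units of each symbol in ω = 2πf:
  f (frequency): 1/s
  The factor 2π is dimensionless.

Multiplying the contributions: [1/s]
Adding exponents of each base unit: s: -1
SI base units of angular frequency: 1/s

The claimed units 1/s match the derived units, so the claim is correct.

Answer: Yes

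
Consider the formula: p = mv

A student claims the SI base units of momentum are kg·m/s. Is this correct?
Units of each symbol in p = mv:
  m (mass): kg
  v (velocity): m/s

Multiplying the contributions: [kg] · [m/s]
Adding exponents of each base unit: kg: 1, m: 1, s: -1
SI base units of momentum: kg·m/s

The claimed units kg·m/s match the derived units, so the claim is correct.

Answer: Yes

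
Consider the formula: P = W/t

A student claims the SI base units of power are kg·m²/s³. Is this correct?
Units of each symbol in P = W/t:
  W (work): kg·m²/s²
  t (time): s  → in the denominator, contributes 1/s

Multiplying the contributions: [kg·m²/s²] · [1/s]
Adding exponents of each base unit: kg: 1, m: 2, s: -3
SI base units of power: kg·m²/s³

The claimed units kg·m²/s³ match the derived units, so the claim is correct.

Answer: Yes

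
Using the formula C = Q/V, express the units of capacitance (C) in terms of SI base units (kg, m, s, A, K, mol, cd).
Units of each symbol in C = Q/V:
  Q (charge, in coulombs): s·A
  V (voltage, in volts): kg·m²/(s³·A)  → in the denominator, contributes s³·A/(kg·m²)

Multiplying the contributions: [s·A] · [s³·A/(kg·m²)]
Adding exponents of each base unit: kg: -1, m: -2, s: 4, A: 2
SI base units of capacitance: s⁴·A²/(kg·m²)

Answer: s⁴·A²/(kg·m²)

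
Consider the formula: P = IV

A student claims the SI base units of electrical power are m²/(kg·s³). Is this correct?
Units of each symbol in P = IV:
  I (current): A
  V (voltage, in volts): kg·m²/(s³·A)

Multiplying the contributions: [A] · [kg·m²/(s³·A)]
Adding exponents of each base unit: kg: 1, m: 2, s: -3
SI base units of electrical power: kg·m²/s³

The claimed units m²/(kg·s³) (exponents kg: -1, m: 2, s: -3) do not match the derived units kg·m²/s³ (exponents kg: 1, m: 2, s: -3), so the claim is incorrect.

Answer: No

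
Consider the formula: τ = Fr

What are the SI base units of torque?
Units of each symbol in τ = Fr:
  F (force): kg·m/s²
  r (lever arm): m

Multiplying the contributions: [kg·m/s²] · [m]
Adding exponents of each base unit: kg: 1, m: 2, s: -2
SI base units of torque: kg·m²/s²

Answer: kg·m²/s²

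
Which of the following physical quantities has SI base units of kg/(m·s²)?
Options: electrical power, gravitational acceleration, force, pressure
Checking the SI base units of each option:
  electrical power (P = IV): kg·m²/s³  ✗
  gravitational acceleration (g = GM/r²): m/s²  ✗
  force (F = ma): kg·m/s²  ✗
  pressure (P = F/A): kg/(m·s²)  ✓ matches

Only pressure has units kg/(m·s²).

Answer: pressure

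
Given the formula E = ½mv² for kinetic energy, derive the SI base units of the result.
Units of each symbol in E = ½mv²:
  m (mass): kg
  v (speed): m/s  → to the power 2, contributes m²/s²
  The factor ½ is dimensionless.

Multiplying the contributions: [kg] · [m²/s²]
Adding exponents of each base unit: kg: 1, m: 2, s: -2
SI base units of kinetic energy: kg·m²/s²

Answer: kg·m²/s²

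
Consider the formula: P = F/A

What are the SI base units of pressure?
Units of each symbol in P = F/A:
  F (force): kg·m/s²
  A (area): m²  → in the denominator, contributes 1/m²

Multiplying the contributions: [kg·m/s²] · [1/m²]
Adding exponents of each base unit: kg: 1, m: -1, s: -2
SI base units of pressure: kg/(m·s²)

Answer: kg/(m·s²)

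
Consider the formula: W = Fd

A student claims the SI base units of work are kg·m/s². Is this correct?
Units of each symbol in W = Fd:
  F (force): kg·m/s²
  d (displacement): m

Multiplying the contributions: [kg·m/s²] · [m]
Adding exponents of each base unit: kg: 1, m: 2, s: -2
SI base units of work: kg·m²/s²

The claimed units kg·m/s² (exponents kg: 1, m: 1, s: -2) do not match the derived units kg·m²/s² (exponents kg: 1, m: 2, s: -2), so the claim is incorrect.

Answer: No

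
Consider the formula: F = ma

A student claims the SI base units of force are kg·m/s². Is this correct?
Units of each symbol in F = ma:
  m (mass): kg
  a (acceleration): m/s²

Multiplying the contributions: [kg] · [m/s²]
Adding exponents of each base unit: kg: 1, m: 1, s: -2
SI base units of force: kg·m/s²

The claimed units kg·m/s² match the derived units, so the claim is correct.

Answer: Yes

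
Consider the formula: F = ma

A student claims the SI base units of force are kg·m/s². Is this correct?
Units of each symbol in F = ma:
  m (mass): kg
  a (acceleration): m/s²

Multiplying the contributions: [kg] · [m/s²]
Adding exponents of each base unit: kg: 1, m: 1, s: -2
SI base units of force: kg·m/s²

The claimed units kg·m/s² match the derived units, so the claim is correct.

Answer: Yes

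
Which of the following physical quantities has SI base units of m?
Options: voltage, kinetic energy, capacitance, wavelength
Checking the SI base units of each option:
  voltage (V = IR): kg·m²/(s³·A)  ✗
  kinetic energy (E = ½mv²): kg·m²/s²  ✗
  capacitance (C = Q/V): s⁴·A²/(kg·m²)  ✗
  wavelength (λ = v/f): m  ✓ matches

Only wavelength has units m.

Answer: wavelength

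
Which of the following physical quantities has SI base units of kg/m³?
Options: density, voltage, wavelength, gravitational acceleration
Checking the SI base units of each option:
  density (ρ = m/V): kg/m³  ✓ matches
  voltage (V = IR): kg·m²/(s³·A)  ✗
  wavelength (λ = v/f): m  ✗
  gravitational acceleration (g = GM/r²): m/s²  ✗

Only density has units kg/m³.

Answer: density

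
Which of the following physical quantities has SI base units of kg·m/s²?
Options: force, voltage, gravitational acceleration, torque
Checking the SI base units of each option:
  force (F = ma): kg·m/s²  ✓ matches
  voltage (V = IR): kg·m²/(s³·A)  ✗
  gravitational acceleration (g = GM/r²): m/s²  ✗
  torque (τ = Fr): kg·m²/s²  ✗

Only force has units kg·m/s².

Answer: force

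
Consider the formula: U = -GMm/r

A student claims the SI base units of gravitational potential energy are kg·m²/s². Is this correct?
Units of each symbol in U = -GMm/r:
  G (gravitational constant): m³/(kg·s²)
  M (mass): kg
  m (mass): kg
  r (distance): m  → in the denominator, contributes 1/m
  The minus sign does not affect the units.

Multiplying the contributions: [m³/(kg·s²)] · [kg] · [kg] · [1/m]
Adding exponents of each base unit: kg: 1, m: 2, s: -2
SI base units of gravitational potential energy: kg·m²/s²

The claimed units kg·m²/s² match the derived units, so the claim is correct.

Answer: Yes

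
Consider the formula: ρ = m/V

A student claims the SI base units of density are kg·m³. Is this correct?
Units of each symbol in ρ = m/V:
  m (mass): kg
  V (volume): m³  → in the denominator, contributes 1/m³

Multiplying the contributions: [kg] · [1/m³]
Adding exponents of each base unit: kg: 1, m: -3
SI base units of density: kg/m³

The claimed units kg·m³ (exponents kg: 1, m: 3) do not match the derived units kg/m³ (exponents kg: 1, m: -3), so the claim is incorrect.

Answer: No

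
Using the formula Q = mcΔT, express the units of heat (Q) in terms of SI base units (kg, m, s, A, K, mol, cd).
Units of each symbol in Q = mcΔT:
  m (mass): kg
  c (specific heat capacity, in J/(kg·K)): m²/(s²·K)
  ΔT (temperature change): K

Multiplying the contributions: [kg] · [m²/(s²·K)] · [K]
Adding exponents of each base unit: kg: 1, m: 2, s: -2
SI base units of heat: kg·m²/s²

Answer: kg·m²/s²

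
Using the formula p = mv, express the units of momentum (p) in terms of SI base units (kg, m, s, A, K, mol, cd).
Units of each symbol in p = mv:
  m (mass): kg
  v (velocity): m/s

Multiplying the contributions: [kg] · [m/s]
Adding exponents of each base unit: kg: 1, m: 1, s: -1
SI base units of momentum: kg·m/s

Answer: kg·m/s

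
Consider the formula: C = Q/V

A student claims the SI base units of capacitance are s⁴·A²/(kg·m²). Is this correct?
Units of each symbol in C = Q/V:
  Q (charge, in coulombs): s·A
  V (voltage, in volts): kg·m²/(s³·A)  → in the denominator, contributes s³·A/(kg·m²)

Multiplying the contributions: [s·A] · [s³·A/(kg·m²)]
Adding exponents of each base unit: kg: -1, m: -2, s: 4, A: 2
SI base units of capacitance: s⁴·A²/(kg·m²)

The claimed units s⁴·A²/(kg·m²) match the derived units, so the claim is correct.

Answer: Yes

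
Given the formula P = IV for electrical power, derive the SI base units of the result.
Units of each symbol in P = IV:
  I (current): A
  V (voltage, in volts): kg·m²/(s³·A)

Multiplying the contributions: [A] · [kg·m²/(s³·A)]
Adding exponents of each base unit: kg: 1, m: 2, s: -3
SI base units of electrical power: kg·m²/s³

Answer: kg·m²/s³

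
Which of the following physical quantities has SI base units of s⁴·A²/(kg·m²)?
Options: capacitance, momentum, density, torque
Checking the SI base units of each option:
  capacitance (C = Q/V): s⁴·A²/(kg·m²)  ✓ matches
  momentum (p = mv): kg·m/s  ✗
  density (ρ = m/V): kg/m³  ✗
  torque (τ = Fr): kg·m²/s²  ✗

Only capacitance has units s⁴·A²/(kg·m²).

Answer: capacitance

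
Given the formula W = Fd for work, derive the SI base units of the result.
Units of each symbol in W = Fd:
  F (force): kg·m/s²
  d (displacement): m

Multiplying the contributions: [kg·m/s²] · [m]
Adding exponents of each base unit: kg: 1, m: 2, s: -2
SI base units of work: kg·m²/s²

Answer: kg·m²/s²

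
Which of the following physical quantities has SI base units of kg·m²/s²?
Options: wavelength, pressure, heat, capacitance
Checking the SI base units of each option:
  wavelength (λ = v/f): m  ✗
  pressure (P = F/A): kg/(m·s²)  ✗
  heat (Q = mcΔT): kg·m²/s²  ✓ matches
  capacitance (C = Q/V): s⁴·A²/(kg·m²)  ✗

Only heat has units kg·m²/s².

Answer: heat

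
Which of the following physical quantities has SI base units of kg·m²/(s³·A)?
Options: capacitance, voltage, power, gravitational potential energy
Checking the SI base units of each option:
  capacitance (C = Q/V): s⁴·A²/(kg·m²)  ✗
  voltage (V = IR): kg·m²/(s³·A)  ✓ matches
  power (P = W/t): kg·m²/s³  ✗
  gravitational potential energy (U = -GMm/r): kg·m²/s²  ✗

Only voltage has units kg·m²/(s³·A).

Answer: voltage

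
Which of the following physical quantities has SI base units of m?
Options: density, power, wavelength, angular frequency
Checking the SI base units of each option:
  density (ρ = m/V): kg/m³  ✗
  power (P = W/t): kg·m²/s³  ✗
  wavelength (λ = v/f): m  ✓ matches
  angular frequency (ω = 2πf): 1/s  ✗

Only wavelength has units m.

Answer: wavelength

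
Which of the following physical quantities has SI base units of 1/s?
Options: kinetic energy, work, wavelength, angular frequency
Checking the SI base units of each option:
  kinetic energy (E = ½mv²): kg·m²/s²  ✗
  work (W = Fd): kg·m²/s²  ✗
  wavelength (λ = v/f): m  ✗
  angular frequency (ω = 2πf): 1/s  ✓ matches

Only angular frequency has units 1/s.

Answer: angular frequency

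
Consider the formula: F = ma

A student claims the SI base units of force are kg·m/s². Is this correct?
Units of each symbol in F = ma:
  m (mass): kg
  a (acceleration): m/s²

Multiplying the contributions: [kg] · [m/s²]
Adding exponents of each base unit: kg: 1, m: 1, s: -2
SI base units of force: kg·m/s²

The claimed units kg·m/s² match the derived units, so the claim is correct.

Answer: Yes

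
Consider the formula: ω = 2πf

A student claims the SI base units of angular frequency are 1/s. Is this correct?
Units of each symbol in ω = 2πf:
  f (frequency): 1/s
  The factor 2π is dimensionless.

Multiplying the contributions: [1/s]
Adding exponents of each base unit: s: -1
SI base units of angular frequency: 1/s

The claimed units 1/s match the derived units, so the claim is correct.

Answer: Yes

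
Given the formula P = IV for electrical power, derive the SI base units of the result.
Units of each symbol in P = IV:
  I (current): A
  V (voltage, in volts): kg·m²/(s³·A)

Multiplying the contributions: [A] · [kg·m²/(s³·A)]
Adding exponents of each base unit: kg: 1, m: 2, s: -3
SI base units of electrical power: kg·m²/s³

Answer: kg·m²/s³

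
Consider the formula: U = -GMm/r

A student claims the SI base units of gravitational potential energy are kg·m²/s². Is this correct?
Units of each symbol in U = -GMm/r:
  G (gravitational constant): m³/(kg·s²)
  M (mass): kg
  m (mass): kg
  r (distance): m  → in the denominator, contributes 1/m
  The minus sign does not affect the units.

Multiplying the contributions: [m³/(kg·s²)] · [kg] · [kg] · [1/m]
Adding exponents of each base unit: kg: 1, m: 2, s: -2
SI base units of gravitational potential energy: kg·m²/s²

The claimed units kg·m²/s² match the derived units, so the claim is correct.

Answer: Yes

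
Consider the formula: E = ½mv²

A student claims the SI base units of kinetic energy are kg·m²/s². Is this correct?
Units of each symbol in E = ½mv²:
  m (mass): kg
  v (speed): m/s  → to the power 2, contributes m²/s²
  The factor ½ is dimensionless.

Multiplying the contributions: [kg] · [m²/s²]
Adding exponents of each base unit: kg: 1, m: 2, s: -2
SI base units of kinetic energy: kg·m²/s²

The claimed units kg·m²/s² match the derived units, so the claim is correct.

Answer: Yes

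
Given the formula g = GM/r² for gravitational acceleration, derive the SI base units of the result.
Units of each symbol in g = GM/r²:
  G (gravitational constant): m³/(kg·s²)
  M (mass): kg
  r (distance): m  → to the power 2 in the denominator, contributes 1/m²

Multiplying the contributions: [m³/(kg·s²)] · [kg] · [1/m²]
Adding exponents of each base unit: m: 1, s: -2
SI base units of gravitational acceleration: m/s²

Answer: m/s²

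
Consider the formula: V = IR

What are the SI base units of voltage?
Units of each symbol in V = IR:
  I (current): A
  R (resistance, in ohms): kg·m²/(s³·A²)

Multiplying the contributions: [A] · [kg·m²/(s³·A²)]
Adding exponents of each base unit: kg: 1, m: 2, s: -3, A: -1
SI base units of voltage: kg·m²/(s³·A)

Answer: kg·m²/(s³·A)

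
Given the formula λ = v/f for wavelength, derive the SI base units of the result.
Units of each symbol in λ = v/f:
  v (wave speed): m/s
  f (frequency): 1/s  → in the denominator, contributes s

Multiplying the contributions: [m/s] · [s]
Adding exponents of each base unit: m: 1
SI base units of wavelength: m

Answer: m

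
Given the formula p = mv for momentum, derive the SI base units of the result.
Units of each symbol in p = mv:
  m (mass): kg
  v (velocity): m/s

Multiplying the contributions: [kg] · [m/s]
Adding exponents of each base unit: kg: 1, m: 1, s: -1
SI base units of momentum: kg·m/s

Answer: kg·m/s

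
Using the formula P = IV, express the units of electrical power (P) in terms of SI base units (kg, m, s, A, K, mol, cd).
Units of each symbol in P = IV:
  I (current): A
  V (voltage, in volts): kg·m²/(s³·A)

Multiplying the contributions: [A] · [kg·m²/(s³·A)]
Adding exponents of each base unit: kg: 1, m: 2, s: -3
SI base units of electrical power: kg·m²/s³

Answer: kg·m²/s³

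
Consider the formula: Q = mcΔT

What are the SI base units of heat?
Units of each symbol in Q = mcΔT:
  m (mass): kg
  c (specific heat capacity, in J/(kg·K)): m²/(s²·K)
  ΔT (temperature change): K

Multiplying the contributions: [kg] · [m²/(s²·K)] · [K]
Adding exponents of each base unit: kg: 1, m: 2, s: -2
SI base units of heat: kg·m²/s²

Answer: kg·m²/s²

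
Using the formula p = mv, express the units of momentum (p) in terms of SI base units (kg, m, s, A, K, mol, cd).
Units of each symbol in p = mv:
  m (mass): kg
  v (velocity): m/s

Multiplying the contributions: [kg] · [m/s]
Adding exponents of each base unit: kg: 1, m: 1, s: -1
SI base units of momentum: kg·m/s

Answer: kg·m/s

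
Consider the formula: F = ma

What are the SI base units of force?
Units of each symbol in F = ma:
  m (mass): kg
  a (acceleration): m/s²

Multiplying the contributions: [kg] · [m/s²]
Adding exponents of each base unit: kg: 1, m: 1, s: -2
SI base units of force: kg·m/s²

Answer: kg·m/s²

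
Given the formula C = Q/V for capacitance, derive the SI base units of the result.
Units of each symbol in C = Q/V:
  Q (charge, in coulombs): s·A
  V (voltage, in volts): kg·m²/(s³·A)  → in the denominator, contributes s³·A/(kg·m²)

Multiplying the contributions: [s·A] · [s³·A/(kg·m²)]
Adding exponents of each base unit: kg: -1, m: -2, s: 4, A: 2
SI base units of capacitance: s⁴·A²/(kg·m²)

Answer: s⁴·A²/(kg·m²)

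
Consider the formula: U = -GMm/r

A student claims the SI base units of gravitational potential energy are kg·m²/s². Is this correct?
Units of each symbol in U = -GMm/r:
  G (gravitational constant): m³/(kg·s²)
  M (mass): kg
  m (mass): kg
  r (distance): m  → in the denominator, contributes 1/m
  The minus sign does not affect the units.

Multiplying the contributions: [m³/(kg·s²)] · [kg] · [kg] · [1/m]
Adding exponents of each base unit: kg: 1, m: 2, s: -2
SI base units of gravitational potential energy: kg·m²/s²

The claimed units kg·m²/s² match the derived units, so the claim is correct.

Answer: Yes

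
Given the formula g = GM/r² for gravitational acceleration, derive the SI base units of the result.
Units of each symbol in g = GM/r²:
  G (gravitational constant): m³/(kg·s²)
  M (mass): kg
  r (distance): m  → to the power 2 in the denominator, contributes 1/m²

Multiplying the contributions: [m³/(kg·s²)] · [kg] · [1/m²]
Adding exponents of each base unit: m: 1, s: -2
SI base units of gravitational acceleration: m/s²

Answer: m/s²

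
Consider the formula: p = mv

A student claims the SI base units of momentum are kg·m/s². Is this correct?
Units of each symbol in p = mv:
  m (mass): kg
  v (velocity): m/s

Multiplying the contributions: [kg] · [m/s]
Adding exponents of each base unit: kg: 1, m: 1, s: -1
SI base units of momentum: kg·m/s

The claimed units kg·m/s² (exponents kg: 1, m: 1, s: -2) do not match the derived units kg·m/s (exponents kg: 1, m: 1, s: -1), so the claim is incorrect.

Answer: No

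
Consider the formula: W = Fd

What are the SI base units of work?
Units of each symbol in W = Fd:
  F (force): kg·m/s²
  d (displacement): m

Multiplying the contributions: [kg·m/s²] · [m]
Adding exponents of each base unit: kg: 1, m: 2, s: -2
SI base units of work: kg·m²/s²

Answer: kg·m²/s²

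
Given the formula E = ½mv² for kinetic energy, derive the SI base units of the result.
Units of each symbol in E = ½mv²:
  m (mass): kg
  v (speed): m/s  → to the power 2, contributes m²/s²
  The factor ½ is dimensionless.

Multiplying the contributions: [kg] · [m²/s²]
Adding exponents of each base unit: kg: 1, m: 2, s: -2
SI base units of kinetic energy: kg·m²/s²

Answer: kg·m²/s²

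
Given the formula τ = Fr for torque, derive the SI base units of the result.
Units of each symbol in τ = Fr:
  F (force): kg·m/s²
  r (lever arm): m

Multiplying the contributions: [kg·m/s²] · [m]
Adding exponents of each base unit: kg: 1, m: 2, s: -2
SI base units of torque: kg·m²/s²

Answer: kg·m²/s²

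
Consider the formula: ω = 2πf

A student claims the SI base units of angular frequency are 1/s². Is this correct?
Units of each symbol in ω = 2πf:
  f (frequency): 1/s
  The factor 2π is dimensionless.

Multiplying the contributions: [1/s]
Adding exponents of each base unit: s: -1
SI base units of angular frequency: 1/s

The claimed units 1/s² (exponents s: -2) do not match the derived units 1/s (exponents s: -1), so the claim is incorrect.

Answer: No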